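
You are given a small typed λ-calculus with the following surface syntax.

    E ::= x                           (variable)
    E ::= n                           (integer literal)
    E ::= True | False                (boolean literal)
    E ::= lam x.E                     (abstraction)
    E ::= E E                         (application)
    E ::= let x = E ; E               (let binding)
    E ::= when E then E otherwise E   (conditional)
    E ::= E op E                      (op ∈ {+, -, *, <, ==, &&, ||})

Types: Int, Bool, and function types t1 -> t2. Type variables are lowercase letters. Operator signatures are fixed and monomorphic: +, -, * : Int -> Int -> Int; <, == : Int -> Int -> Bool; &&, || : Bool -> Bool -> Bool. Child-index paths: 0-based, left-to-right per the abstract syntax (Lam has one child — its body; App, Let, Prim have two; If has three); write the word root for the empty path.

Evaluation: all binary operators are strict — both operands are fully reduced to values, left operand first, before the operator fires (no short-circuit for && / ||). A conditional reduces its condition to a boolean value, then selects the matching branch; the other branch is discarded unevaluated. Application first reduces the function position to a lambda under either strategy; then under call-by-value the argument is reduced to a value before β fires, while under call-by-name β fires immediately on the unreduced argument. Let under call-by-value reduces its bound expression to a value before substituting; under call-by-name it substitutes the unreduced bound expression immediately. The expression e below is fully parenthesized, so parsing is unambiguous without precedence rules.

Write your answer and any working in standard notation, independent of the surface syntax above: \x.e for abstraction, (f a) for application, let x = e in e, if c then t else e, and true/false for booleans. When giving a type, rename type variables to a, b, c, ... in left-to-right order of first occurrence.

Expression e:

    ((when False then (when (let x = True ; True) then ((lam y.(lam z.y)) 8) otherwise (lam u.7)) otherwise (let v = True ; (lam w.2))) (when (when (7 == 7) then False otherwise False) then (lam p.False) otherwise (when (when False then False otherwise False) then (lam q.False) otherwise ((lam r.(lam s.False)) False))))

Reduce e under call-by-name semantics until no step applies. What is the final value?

Trace:
step 0: ((if false then (if (let x = true in true) then ((\y.(\z.y)) 8) else (\u.7)) else (let v = true in (\w.2))) (if (if (7 == 7) then false else false) then (\p.false) else (if (if false then false else false) then (\q.false) else ((\r.(\s.false)) false))))
step 1: [if@0] ((let v = true in (\w.2)) (if (if (7 == 7) then false else false) then (\p.false) else (if (if false then false else false) then (\q.false) else ((\r.(\s.false)) false))))
step 2: [let@0] ((\w.2) (if (if (7 == 7) then false else false) then (\p.false) else (if (if false then false else false) then (\q.false) else ((\r.(\s.false)) false))))
step 3: [beta@root] 2

Answer: 2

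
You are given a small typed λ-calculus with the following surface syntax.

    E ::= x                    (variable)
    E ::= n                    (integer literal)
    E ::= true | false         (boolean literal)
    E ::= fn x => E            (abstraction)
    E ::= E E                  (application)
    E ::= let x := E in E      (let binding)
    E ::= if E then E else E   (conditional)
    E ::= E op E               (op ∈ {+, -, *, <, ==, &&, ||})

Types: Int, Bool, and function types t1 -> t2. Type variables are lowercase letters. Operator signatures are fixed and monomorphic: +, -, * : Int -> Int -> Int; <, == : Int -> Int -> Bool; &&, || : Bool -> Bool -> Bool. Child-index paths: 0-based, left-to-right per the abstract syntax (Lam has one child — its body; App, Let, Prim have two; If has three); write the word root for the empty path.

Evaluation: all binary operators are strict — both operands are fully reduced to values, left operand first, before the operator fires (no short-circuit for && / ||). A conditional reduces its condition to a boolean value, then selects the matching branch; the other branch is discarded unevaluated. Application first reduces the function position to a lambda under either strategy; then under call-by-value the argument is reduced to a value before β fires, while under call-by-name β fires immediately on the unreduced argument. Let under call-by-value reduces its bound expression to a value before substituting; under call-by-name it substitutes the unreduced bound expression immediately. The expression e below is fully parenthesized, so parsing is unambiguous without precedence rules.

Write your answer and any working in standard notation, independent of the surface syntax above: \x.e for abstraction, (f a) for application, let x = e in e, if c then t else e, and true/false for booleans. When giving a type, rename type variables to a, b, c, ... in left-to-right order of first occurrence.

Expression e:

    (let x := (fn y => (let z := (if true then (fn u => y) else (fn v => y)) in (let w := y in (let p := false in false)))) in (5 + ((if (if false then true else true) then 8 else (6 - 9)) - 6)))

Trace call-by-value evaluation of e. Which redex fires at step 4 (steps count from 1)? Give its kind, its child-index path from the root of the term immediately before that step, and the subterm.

Derivation:
step 0: (let x = (\y.(let z = (if true then (\u.y) else (\v.y)) in (let w = y in (let p = false in false)))) in (5 + ((if (if false then true else true) then 8 else (6 - 9)) - 6)))
step 1: [let@root] (5 + ((if (if false then true else true) then 8 else (6 - 9)) - 6))
step 2: [if@1.0.0] (5 + ((if true then 8 else (6 - 9)) - 6))
step 3: [if@1.0] (5 + (8 - 6))
step 4: [delta@1] (5 + 2)

Answer: delta at 1 : (8 - 6)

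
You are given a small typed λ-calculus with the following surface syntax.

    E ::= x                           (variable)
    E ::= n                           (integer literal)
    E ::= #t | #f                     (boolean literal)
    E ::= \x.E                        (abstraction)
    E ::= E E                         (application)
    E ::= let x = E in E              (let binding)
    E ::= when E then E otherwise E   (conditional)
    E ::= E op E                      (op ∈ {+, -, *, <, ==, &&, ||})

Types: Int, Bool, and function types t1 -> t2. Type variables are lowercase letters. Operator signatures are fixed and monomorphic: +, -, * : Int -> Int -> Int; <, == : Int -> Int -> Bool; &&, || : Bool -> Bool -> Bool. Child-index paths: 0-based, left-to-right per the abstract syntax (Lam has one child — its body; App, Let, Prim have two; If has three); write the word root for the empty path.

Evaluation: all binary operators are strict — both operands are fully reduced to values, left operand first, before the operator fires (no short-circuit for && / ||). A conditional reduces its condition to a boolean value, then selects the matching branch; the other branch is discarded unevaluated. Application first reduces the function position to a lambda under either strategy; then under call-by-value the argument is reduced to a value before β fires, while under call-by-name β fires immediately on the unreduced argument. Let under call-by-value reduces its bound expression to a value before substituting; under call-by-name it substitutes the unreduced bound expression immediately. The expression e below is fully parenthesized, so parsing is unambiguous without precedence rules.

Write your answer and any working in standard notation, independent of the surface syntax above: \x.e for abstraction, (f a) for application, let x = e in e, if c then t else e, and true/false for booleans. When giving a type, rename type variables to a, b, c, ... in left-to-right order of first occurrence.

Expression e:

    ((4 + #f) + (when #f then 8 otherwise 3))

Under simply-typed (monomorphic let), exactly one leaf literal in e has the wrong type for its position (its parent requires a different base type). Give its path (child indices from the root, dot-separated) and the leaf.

Derivation:
  unify Int ~ Int
  unify Bool ~ Int
  FAIL: mismatch Bool ~ Int

Answer: 0.1 : false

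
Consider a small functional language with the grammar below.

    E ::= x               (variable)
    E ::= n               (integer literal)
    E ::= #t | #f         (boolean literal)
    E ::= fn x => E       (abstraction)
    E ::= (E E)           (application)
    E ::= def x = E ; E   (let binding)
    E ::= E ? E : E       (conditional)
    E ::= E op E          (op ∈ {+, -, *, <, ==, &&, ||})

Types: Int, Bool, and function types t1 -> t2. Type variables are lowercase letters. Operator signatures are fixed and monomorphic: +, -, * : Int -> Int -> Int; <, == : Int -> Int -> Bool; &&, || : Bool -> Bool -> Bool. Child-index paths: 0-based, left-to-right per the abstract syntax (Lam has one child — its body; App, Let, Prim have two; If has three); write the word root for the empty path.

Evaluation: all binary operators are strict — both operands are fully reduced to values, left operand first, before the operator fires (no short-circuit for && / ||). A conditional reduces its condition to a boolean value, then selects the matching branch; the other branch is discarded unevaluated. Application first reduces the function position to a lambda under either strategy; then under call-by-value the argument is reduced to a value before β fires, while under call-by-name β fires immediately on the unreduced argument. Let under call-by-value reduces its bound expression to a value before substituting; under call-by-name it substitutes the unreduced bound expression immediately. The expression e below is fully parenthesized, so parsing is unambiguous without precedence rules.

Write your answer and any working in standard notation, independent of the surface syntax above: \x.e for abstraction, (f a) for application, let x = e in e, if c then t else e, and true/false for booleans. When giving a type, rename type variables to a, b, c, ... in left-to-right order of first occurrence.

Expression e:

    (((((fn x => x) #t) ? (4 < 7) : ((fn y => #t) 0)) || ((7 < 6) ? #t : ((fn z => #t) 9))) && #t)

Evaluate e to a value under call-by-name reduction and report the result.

Trace:
step 0: (((if ((\x.x) true) then (4 < 7) else ((\y.true) 0)) || (if (7 < 6) then true else ((\z.true) 9))) && true)
step 1: [beta@0.0.0] (((if true then (4 < 7) else ((\y.true) 0)) || (if (7 < 6) then true else ((\z.true) 9))) && true)
step 2: [if@0.0] (((4 < 7) || (if (7 < 6) then true else ((\z.true) 9))) && true)
step 3: [delta@0.0] ((true || (if (7 < 6) then true else ((\z.true) 9))) && true)
step 4: [delta@0.1.0] ((true || (if false then true else ((\z.true) 9))) && true)
step 5: [if@0.1] ((true || ((\z.true) 9)) && true)
step 6: [beta@0.1] ((true || true) && true)
step 7: [delta@0] (true && true)
step 8: [delta@root] true

Answer: true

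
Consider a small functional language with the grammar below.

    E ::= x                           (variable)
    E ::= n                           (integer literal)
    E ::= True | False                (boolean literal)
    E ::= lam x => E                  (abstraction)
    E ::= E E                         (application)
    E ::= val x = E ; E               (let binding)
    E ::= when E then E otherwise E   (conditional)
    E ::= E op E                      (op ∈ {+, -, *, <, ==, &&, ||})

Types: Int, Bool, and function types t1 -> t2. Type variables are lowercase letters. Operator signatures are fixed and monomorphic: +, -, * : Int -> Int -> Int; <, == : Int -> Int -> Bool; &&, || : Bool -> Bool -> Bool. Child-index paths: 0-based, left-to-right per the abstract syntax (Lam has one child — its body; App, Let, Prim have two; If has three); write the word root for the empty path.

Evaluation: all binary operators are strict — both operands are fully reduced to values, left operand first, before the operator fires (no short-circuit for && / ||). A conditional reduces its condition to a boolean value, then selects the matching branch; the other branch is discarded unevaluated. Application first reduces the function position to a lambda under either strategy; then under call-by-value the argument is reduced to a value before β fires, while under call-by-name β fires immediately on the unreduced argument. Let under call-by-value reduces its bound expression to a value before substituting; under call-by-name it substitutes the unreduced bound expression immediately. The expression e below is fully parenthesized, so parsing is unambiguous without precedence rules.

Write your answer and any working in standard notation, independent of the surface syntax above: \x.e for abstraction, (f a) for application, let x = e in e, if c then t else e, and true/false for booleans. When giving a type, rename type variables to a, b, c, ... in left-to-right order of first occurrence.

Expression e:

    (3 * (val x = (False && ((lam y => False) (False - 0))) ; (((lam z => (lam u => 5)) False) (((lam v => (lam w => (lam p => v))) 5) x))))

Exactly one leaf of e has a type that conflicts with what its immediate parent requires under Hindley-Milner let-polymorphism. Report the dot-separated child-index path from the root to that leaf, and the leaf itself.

Answer: 1.0.1.1.0 : false

Trace:
  unify Int ~ Int
  unify Bool ~ Bool
\y._ : a -> Bool
  unify Bool ~ Int
  FAIL: mismatch Bool ~ Int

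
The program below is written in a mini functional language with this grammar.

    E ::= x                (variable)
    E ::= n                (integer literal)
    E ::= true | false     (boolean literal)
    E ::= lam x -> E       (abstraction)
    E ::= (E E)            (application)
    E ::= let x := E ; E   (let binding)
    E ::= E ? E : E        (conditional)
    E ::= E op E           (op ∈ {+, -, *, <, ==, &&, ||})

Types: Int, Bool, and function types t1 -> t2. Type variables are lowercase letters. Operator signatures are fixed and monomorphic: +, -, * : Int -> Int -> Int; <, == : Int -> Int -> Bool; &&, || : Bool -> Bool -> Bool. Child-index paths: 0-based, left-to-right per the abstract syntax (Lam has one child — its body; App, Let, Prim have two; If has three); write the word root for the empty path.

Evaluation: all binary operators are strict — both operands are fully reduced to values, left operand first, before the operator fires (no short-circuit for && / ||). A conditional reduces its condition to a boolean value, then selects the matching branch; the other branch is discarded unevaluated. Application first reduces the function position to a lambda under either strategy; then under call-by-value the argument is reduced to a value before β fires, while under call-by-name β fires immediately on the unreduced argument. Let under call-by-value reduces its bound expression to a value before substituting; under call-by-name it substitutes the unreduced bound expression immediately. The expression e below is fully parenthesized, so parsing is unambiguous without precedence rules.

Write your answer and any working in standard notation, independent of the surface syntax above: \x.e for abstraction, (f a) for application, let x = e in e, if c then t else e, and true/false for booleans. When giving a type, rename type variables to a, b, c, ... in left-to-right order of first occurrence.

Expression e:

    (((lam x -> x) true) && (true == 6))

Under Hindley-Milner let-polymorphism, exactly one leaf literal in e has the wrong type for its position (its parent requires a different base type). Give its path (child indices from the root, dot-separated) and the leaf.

Answer: 1.0 : true

Derivation:
x : a
\x._ : a -> a
  unify a -> a ~ Bool -> b
  unify a ~ Bool
  unify Bool ~ b
_ _ : Bool
  unify Bool ~ Bool
  unify Bool ~ Int
  FAIL: mismatch Bool ~ Int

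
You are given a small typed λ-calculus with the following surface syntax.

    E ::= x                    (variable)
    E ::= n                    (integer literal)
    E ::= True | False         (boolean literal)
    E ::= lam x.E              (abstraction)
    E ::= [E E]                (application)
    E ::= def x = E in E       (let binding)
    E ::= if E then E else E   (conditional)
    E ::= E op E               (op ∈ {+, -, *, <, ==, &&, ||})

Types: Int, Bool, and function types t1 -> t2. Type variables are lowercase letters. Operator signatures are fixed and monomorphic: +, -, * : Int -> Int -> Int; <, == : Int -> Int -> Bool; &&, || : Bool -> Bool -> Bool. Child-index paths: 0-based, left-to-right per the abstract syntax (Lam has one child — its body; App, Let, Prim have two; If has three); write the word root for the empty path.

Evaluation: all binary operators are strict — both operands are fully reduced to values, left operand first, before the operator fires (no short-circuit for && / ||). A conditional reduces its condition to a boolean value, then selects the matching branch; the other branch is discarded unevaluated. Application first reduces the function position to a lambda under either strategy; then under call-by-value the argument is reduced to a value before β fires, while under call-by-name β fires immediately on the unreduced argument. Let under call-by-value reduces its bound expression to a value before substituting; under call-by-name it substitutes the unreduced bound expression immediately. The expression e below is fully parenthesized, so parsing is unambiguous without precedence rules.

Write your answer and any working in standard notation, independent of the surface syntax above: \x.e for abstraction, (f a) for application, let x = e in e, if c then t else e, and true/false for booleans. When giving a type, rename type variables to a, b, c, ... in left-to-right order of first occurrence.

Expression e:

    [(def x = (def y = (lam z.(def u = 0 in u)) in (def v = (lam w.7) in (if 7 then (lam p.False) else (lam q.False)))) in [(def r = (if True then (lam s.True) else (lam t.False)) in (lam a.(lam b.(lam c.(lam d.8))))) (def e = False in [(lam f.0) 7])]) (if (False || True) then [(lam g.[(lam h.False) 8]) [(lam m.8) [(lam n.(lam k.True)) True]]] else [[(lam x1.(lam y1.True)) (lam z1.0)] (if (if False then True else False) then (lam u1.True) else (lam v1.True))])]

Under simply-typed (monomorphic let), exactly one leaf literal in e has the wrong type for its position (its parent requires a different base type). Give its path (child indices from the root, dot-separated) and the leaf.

Answer: 0.0.1.1.0 : 7

Working:
let u : Int
u : Int
\z._ : a -> Int
let y : a -> Int
\w._ : b -> Int
let v : b -> Int
  unify Int ~ Bool
  FAIL: mismatch Int ~ Bool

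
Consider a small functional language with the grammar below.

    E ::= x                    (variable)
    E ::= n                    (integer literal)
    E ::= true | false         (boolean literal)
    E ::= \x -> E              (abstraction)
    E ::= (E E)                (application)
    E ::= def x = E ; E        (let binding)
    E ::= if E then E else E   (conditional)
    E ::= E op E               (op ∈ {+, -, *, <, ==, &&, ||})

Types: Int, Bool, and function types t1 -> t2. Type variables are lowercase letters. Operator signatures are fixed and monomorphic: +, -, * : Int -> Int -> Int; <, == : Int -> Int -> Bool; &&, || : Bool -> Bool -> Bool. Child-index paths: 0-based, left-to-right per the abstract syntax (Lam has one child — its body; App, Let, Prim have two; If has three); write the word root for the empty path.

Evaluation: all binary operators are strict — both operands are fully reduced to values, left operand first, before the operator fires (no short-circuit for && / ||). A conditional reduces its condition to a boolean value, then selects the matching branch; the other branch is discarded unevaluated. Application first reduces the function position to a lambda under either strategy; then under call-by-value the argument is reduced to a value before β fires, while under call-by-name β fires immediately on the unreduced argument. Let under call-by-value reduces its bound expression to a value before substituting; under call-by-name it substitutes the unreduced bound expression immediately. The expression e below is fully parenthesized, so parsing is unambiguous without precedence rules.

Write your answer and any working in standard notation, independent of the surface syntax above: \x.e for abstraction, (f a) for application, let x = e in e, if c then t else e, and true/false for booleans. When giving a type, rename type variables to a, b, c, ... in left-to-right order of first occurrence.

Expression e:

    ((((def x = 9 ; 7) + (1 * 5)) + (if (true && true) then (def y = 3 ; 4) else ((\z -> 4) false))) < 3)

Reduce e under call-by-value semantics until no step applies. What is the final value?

Answer: false

Derivation:
step 0: ((((let x = 9 in 7) + (1 * 5)) + (if (true && true) then (let y = 3 in 4) else ((\z.4) false))) < 3)
step 1: [let@0.0.0] (((7 + (1 * 5)) + (if (true && true) then (let y = 3 in 4) else ((\z.4) false))) < 3)
step 2: [delta@0.0.1] (((7 + 5) + (if (true && true) then (let y = 3 in 4) else ((\z.4) false))) < 3)
step 3: [delta@0.0] ((12 + (if (true && true) then (let y = 3 in 4) else ((\z.4) false))) < 3)
step 4: [delta@0.1.0] ((12 + (if true then (let y = 3 in 4) else ((\z.4) false))) < 3)
step 5: [if@0.1] ((12 + (let y = 3 in 4)) < 3)
step 6: [let@0.1] ((12 + 4) < 3)
step 7: [delta@0] (16 < 3)
step 8: [delta@root] false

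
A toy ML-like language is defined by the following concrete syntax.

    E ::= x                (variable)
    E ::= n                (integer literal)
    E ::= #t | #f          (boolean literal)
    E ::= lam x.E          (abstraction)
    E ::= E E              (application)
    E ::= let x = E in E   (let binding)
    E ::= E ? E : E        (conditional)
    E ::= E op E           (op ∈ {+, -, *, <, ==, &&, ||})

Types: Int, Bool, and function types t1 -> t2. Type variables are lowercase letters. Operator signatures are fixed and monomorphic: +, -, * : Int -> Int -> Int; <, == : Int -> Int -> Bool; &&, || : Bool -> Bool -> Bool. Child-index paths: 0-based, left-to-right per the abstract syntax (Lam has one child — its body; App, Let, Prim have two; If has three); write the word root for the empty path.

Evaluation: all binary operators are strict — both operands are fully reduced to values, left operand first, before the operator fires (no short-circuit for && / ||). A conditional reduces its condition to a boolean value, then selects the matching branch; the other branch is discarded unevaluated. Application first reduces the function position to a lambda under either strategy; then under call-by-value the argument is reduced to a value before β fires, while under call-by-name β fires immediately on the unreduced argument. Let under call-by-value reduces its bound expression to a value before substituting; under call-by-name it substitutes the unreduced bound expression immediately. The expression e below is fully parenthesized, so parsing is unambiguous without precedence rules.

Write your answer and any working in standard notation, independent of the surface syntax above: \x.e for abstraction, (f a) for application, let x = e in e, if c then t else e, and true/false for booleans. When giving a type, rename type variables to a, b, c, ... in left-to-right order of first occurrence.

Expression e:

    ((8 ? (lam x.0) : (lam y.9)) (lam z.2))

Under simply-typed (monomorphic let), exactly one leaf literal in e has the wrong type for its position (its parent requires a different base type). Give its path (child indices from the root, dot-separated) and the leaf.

Derivation:
  unify Int ~ Bool
  FAIL: mismatch Int ~ Bool

Answer: 0.0 : 8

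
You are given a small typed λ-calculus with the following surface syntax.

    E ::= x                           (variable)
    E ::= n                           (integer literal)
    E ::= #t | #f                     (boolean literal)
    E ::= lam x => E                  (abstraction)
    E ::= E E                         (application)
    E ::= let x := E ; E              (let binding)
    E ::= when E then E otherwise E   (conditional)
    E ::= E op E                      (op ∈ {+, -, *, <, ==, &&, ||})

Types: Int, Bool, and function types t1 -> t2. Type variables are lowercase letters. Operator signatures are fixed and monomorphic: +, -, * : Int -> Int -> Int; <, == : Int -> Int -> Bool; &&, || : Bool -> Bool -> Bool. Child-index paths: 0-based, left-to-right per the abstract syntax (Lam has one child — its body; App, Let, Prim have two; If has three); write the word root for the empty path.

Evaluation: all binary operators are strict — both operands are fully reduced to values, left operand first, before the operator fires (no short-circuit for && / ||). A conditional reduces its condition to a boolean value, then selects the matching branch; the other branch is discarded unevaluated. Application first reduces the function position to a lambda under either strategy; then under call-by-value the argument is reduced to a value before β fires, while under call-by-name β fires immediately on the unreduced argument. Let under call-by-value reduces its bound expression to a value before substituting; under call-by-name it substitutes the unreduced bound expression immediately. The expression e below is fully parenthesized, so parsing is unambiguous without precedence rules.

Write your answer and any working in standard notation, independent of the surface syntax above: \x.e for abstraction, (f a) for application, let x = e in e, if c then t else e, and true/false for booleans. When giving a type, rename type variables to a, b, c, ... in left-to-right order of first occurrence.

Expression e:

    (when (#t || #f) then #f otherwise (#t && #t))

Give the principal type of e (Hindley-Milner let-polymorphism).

Answer: Bool

Derivation:
  unify Bool ~ Bool
  unify Bool ~ Bool
  unify Bool ~ Bool
  unify Bool ~ Bool
  unify Bool ~ Bool
  unify Bool ~ Bool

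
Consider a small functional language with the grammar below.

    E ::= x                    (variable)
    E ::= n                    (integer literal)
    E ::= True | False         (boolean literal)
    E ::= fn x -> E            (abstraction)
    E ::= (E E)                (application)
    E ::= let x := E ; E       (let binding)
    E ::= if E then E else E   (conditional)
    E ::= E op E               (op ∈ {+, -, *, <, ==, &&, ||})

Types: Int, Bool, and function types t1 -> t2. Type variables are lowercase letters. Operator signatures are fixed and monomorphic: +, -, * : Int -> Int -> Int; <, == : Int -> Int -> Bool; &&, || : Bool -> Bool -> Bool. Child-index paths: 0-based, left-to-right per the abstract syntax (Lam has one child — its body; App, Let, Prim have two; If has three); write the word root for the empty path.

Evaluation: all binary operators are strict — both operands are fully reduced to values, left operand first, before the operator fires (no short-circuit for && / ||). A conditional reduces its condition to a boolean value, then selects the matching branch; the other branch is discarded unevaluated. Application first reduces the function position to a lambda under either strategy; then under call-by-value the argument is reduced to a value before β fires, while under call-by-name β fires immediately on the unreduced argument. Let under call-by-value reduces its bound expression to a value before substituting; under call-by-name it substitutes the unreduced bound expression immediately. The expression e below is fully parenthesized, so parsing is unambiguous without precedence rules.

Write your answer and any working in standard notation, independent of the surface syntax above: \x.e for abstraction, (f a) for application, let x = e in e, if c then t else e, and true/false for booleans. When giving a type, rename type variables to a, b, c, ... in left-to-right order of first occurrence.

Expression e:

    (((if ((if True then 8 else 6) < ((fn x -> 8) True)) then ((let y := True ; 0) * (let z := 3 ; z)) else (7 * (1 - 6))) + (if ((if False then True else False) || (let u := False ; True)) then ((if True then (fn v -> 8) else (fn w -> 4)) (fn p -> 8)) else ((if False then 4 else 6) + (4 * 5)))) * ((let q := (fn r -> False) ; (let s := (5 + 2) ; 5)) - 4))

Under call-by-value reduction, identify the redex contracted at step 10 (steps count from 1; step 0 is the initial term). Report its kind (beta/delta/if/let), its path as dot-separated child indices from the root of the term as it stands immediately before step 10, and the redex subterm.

Derivation:
step 0: (((if ((if true then 8 else 6) < ((\x.8) true)) then ((let y = true in 0) * (let z = 3 in z)) else (7 * (1 - 6))) + (if ((if false then true else false) || (let u = false in true)) then ((if true then (\v.8) else (\w.4)) (\p.8)) else ((if false then 4 else 6) + (4 * 5)))) * ((let q = (\r.false) in (let s = (5 + 2) in 5)) - 4))
step 1: [if@0.0.0.0] (((if (8 < ((\x.8) true)) then ((let y = true in 0) * (let z = 3 in z)) else (7 * (1 - 6))) + (if ((if false then true else false) || (let u = false in true)) then ((if true then (\v.8) else (\w.4)) (\p.8)) else ((if false then 4 else 6) + (4 * 5)))) * ((let q = (\r.false) in (let s = (5 + 2) in 5)) - 4))
step 2: [beta@0.0.0.1] (((if (8 < 8) then ((let y = true in 0) * (let z = 3 in z)) else (7 * (1 - 6))) + (if ((if false then true else false) || (let u = false in true)) then ((if true then (\v.8) else (\w.4)) (\p.8)) else ((if false then 4 else 6) + (4 * 5)))) * ((let q = (\r.false) in (let s = (5 + 2) in 5)) - 4))
step 3: [delta@0.0.0] (((if false then ((let y = true in 0) * (let z = 3 in z)) else (7 * (1 - 6))) + (if ((if false then true else false) || (let u = false in true)) then ((if true then (\v.8) else (\w.4)) (\p.8)) else ((if false then 4 else 6) + (4 * 5)))) * ((let q = (\r.false) in (let s = (5 + 2) in 5)) - 4))
step 4: [if@0.0] (((7 * (1 - 6)) + (if ((if false then true else false) || (let u = false in true)) then ((if true then (\v.8) else (\w.4)) (\p.8)) else ((if false then 4 else 6) + (4 * 5)))) * ((let q = (\r.false) in (let s = (5 + 2) in 5)) - 4))
step 5: [delta@0.0.1] (((7 * -5) + (if ((if false then true else false) || (let u = false in true)) then ((if true then (\v.8) else (\w.4)) (\p.8)) else ((if false then 4 else 6) + (4 * 5)))) * ((let q = (\r.false) in (let s = (5 + 2) in 5)) - 4))
step 6: [delta@0.0] ((-35 + (if ((if false then true else false) || (let u = false in true)) then ((if true then (\v.8) else (\w.4)) (\p.8)) else ((if false then 4 else 6) + (4 * 5)))) * ((let q = (\r.false) in (let s = (5 + 2) in 5)) - 4))
step 7: [if@0.1.0.0] ((-35 + (if (false || (let u = false in true)) then ((if true then (\v.8) else (\w.4)) (\p.8)) else ((if false then 4 else 6) + (4 * 5)))) * ((let q = (\r.false) in (let s = (5 + 2) in 5)) - 4))
step 8: [let@0.1.0.1] ((-35 + (if (false || true) then ((if true then (\v.8) else (\w.4)) (\p.8)) else ((if false then 4 else 6) + (4 * 5)))) * ((let q = (\r.false) in (let s = (5 + 2) in 5)) - 4))
step 9: [delta@0.1.0] ((-35 + (if true then ((if true then (\v.8) else (\w.4)) (\p.8)) else ((if false then 4 else 6) + (4 * 5)))) * ((let q = (\r.false) in (let s = (5 + 2) in 5)) - 4))
step 10: [if@0.1] ((-35 + ((if true then (\v.8) else (\w.4)) (\p.8))) * ((let q = (\r.false) in (let s = (5 + 2) in 5)) - 4))

Answer: if at 0.1 : (if true then ((if true then (\v.8) else (\w.4)) (\p.8)) else ((if false then 4 else 6) + (4 * 5)))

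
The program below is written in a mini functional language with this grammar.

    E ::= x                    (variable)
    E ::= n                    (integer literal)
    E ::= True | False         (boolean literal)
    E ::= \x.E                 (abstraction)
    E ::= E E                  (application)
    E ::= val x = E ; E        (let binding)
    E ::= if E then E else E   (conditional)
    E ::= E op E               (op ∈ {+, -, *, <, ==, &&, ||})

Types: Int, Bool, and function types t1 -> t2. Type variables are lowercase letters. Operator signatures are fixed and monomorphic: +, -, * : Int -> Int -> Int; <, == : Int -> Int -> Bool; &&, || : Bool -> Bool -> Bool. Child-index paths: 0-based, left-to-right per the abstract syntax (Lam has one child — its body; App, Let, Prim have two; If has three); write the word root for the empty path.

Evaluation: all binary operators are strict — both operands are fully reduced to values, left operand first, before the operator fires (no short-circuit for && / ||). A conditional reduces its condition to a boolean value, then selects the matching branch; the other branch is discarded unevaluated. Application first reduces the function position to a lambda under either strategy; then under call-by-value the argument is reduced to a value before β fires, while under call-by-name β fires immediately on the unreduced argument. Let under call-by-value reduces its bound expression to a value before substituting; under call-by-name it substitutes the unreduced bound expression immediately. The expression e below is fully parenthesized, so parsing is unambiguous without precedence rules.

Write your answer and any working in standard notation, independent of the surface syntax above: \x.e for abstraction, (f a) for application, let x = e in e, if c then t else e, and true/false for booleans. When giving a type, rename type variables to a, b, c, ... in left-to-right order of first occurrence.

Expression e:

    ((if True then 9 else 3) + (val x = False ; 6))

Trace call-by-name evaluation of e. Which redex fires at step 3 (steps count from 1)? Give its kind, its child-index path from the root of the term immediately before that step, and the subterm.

Derivation:
step 0: ((if true then 9 else 3) + (let x = false in 6))
step 1: [if@0] (9 + (let x = false in 6))
step 2: [let@1] (9 + 6)
step 3: [delta@root] 15

Answer: delta at root : (9 + 6)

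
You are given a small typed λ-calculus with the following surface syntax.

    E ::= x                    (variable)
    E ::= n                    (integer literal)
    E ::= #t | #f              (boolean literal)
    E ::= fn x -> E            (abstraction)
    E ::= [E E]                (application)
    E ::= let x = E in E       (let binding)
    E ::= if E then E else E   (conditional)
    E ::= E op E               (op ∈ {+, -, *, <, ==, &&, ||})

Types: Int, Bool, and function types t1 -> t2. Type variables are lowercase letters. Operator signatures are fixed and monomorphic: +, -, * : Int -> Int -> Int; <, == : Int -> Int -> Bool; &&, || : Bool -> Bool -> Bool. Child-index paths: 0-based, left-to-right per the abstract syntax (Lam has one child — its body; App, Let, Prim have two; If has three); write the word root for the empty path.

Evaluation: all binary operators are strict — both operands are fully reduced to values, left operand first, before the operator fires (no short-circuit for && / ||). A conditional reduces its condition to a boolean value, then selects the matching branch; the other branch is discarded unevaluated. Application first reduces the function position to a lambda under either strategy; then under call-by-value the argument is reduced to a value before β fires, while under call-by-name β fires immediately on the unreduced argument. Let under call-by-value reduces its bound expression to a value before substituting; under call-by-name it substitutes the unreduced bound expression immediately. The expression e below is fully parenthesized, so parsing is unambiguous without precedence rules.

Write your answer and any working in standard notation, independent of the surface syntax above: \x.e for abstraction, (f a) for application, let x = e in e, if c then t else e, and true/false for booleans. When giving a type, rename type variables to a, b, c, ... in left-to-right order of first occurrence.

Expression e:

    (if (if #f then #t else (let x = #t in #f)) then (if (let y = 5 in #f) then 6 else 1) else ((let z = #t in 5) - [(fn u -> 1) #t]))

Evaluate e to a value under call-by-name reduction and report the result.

Answer: 4

Derivation:
step 0: (if (if false then true else (let x = true in false)) then (if (let y = 5 in false) then 6 else 1) else ((let z = true in 5) - ((\u.1) true)))
step 1: [if@0] (if (let x = true in false) then (if (let y = 5 in false) then 6 else 1) else ((let z = true in 5) - ((\u.1) true)))
step 2: [let@0] (if false then (if (let y = 5 in false) then 6 else 1) else ((let z = true in 5) - ((\u.1) true)))
step 3: [if@root] ((let z = true in 5) - ((\u.1) true))
step 4: [let@0] (5 - ((\u.1) true))
step 5: [beta@1] (5 - 1)
step 6: [delta@root] 4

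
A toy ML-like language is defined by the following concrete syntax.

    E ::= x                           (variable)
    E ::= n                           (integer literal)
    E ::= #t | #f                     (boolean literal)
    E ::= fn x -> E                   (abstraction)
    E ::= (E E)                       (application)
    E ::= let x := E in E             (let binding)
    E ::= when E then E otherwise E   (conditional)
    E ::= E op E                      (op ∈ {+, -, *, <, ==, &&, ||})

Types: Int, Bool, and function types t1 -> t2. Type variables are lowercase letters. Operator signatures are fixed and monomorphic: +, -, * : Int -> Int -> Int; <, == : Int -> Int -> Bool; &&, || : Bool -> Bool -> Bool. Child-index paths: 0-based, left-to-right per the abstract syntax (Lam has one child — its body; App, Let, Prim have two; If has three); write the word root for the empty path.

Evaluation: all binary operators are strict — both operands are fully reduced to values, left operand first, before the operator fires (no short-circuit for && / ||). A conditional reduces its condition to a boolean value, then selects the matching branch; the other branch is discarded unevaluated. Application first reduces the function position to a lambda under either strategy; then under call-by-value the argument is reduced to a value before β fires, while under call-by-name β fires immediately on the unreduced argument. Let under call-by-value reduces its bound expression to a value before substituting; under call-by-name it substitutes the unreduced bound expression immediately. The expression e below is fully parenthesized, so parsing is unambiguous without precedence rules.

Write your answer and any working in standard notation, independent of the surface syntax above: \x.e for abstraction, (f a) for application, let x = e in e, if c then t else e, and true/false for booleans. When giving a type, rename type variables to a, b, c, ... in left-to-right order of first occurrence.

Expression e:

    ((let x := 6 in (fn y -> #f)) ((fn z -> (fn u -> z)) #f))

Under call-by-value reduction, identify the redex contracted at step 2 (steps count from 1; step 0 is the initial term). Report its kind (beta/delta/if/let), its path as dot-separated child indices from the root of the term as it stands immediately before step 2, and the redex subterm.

Answer: beta at 1 : ((\z.(\u.z)) false)

Trace:
step 0: ((let x = 6 in (\y.false)) ((\z.(\u.z)) false))
step 1: [let@0] ((\y.false) ((\z.(\u.z)) false))
step 2: [beta@1] ((\y.false) (\u.false))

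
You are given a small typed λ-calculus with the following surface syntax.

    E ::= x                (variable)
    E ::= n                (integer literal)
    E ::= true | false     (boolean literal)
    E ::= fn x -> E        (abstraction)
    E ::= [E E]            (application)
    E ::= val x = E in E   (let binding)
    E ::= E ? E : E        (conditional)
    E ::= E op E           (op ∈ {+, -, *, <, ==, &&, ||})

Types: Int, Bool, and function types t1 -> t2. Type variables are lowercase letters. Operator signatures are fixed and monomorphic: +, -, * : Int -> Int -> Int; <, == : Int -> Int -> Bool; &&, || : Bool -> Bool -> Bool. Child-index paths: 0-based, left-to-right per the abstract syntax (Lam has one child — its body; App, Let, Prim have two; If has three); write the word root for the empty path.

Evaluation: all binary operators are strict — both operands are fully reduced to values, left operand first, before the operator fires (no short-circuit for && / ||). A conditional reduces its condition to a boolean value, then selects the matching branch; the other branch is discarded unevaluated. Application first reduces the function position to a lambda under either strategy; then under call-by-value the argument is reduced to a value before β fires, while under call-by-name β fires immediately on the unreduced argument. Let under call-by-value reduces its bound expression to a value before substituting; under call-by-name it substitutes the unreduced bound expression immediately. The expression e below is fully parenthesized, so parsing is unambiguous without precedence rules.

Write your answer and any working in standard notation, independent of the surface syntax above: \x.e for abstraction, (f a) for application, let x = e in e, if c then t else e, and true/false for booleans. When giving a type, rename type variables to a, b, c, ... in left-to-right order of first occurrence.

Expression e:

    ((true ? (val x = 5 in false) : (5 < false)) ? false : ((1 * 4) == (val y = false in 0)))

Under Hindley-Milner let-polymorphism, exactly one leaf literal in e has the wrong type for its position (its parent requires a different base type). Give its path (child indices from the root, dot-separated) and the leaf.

Answer: 0.2.1 : false

Trace:
  unify Bool ~ Bool
let x : Int
  unify Int ~ Int
  unify Bool ~ Int
  FAIL: mismatch Bool ~ Int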